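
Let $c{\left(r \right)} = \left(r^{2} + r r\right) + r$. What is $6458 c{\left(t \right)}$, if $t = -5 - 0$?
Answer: $290610$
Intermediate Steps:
$t = -5$ ($t = -5 + 0 = -5$)
$c{\left(r \right)} = r + 2 r^{2}$ ($c{\left(r \right)} = \left(r^{2} + r^{2}\right) + r = 2 r^{2} + r = r + 2 r^{2}$)
$6458 c{\left(t \right)} = 6458 \left(- 5 \left(1 + 2 \left(-5\right)\right)\right) = 6458 \left(- 5 \left(1 - 10\right)\right) = 6458 \left(\left(-5\right) \left(-9\right)\right) = 6458 \cdot 45 = 290610$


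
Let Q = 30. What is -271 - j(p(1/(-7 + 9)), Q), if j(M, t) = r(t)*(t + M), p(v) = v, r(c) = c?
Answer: -1186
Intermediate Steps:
j(M, t) = t*(M + t) (j(M, t) = t*(t + M) = t*(M + t))
-271 - j(p(1/(-7 + 9)), Q) = -271 - 30*(1/(-7 + 9) + 30) = -271 - 30*(1/2 + 30) = -271 - 30*(½ + 30) = -271 - 30*61/2 = -271 - 1*915 = -271 - 915 = -1186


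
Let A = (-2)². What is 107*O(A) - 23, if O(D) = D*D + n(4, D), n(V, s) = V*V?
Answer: 3401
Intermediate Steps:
A = 4
n(V, s) = V²
O(D) = 16 + D² (O(D) = D*D + 4² = D² + 16 = 16 + D²)
107*O(A) - 23 = 107*(16 + 4²) - 23 = 107*(16 + 16) - 23 = 107*32 - 23 = 3424 - 23 = 3401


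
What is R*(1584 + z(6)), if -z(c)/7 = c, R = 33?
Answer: 50886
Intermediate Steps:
z(c) = -7*c
R*(1584 + z(6)) = 33*(1584 - 7*6) = 33*(1584 - 42) = 33*1542 = 50886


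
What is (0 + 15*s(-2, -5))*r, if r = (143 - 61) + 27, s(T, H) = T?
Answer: -3270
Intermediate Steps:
r = 109 (r = 82 + 27 = 109)
(0 + 15*s(-2, -5))*r = (0 + 15*(-2))*109 = (0 - 30)*109 = -30*109 = -3270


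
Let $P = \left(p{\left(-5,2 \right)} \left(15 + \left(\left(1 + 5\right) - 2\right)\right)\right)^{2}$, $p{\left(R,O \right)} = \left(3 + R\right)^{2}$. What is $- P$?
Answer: $-5776$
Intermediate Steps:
$P = 5776$ ($P = \left(\left(3 - 5\right)^{2} \left(15 + \left(\left(1 + 5\right) - 2\right)\right)\right)^{2} = \left(\left(-2\right)^{2} \left(15 + \left(6 - 2\right)\right)\right)^{2} = \left(4 \left(15 + 4\right)\right)^{2} = \left(4 \cdot 19\right)^{2} = 76^{2} = 5776$)
$- P = \left(-1\right) 5776 = -5776$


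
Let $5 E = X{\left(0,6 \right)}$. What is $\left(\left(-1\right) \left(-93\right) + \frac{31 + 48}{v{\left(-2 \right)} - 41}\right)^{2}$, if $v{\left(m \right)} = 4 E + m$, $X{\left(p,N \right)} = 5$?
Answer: $\frac{12588304}{1521} \approx 8276.3$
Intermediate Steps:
$E = 1$ ($E = \frac{1}{5} \cdot 5 = 1$)
$v{\left(m \right)} = 4 + m$ ($v{\left(m \right)} = 4 \cdot 1 + m = 4 + m$)
$\left(\left(-1\right) \left(-93\right) + \frac{31 + 48}{v{\left(-2 \right)} - 41}\right)^{2} = \left(\left(-1\right) \left(-93\right) + \frac{31 + 48}{\left(4 - 2\right) - 41}\right)^{2} = \left(93 + \frac{79}{2 - 41}\right)^{2} = \left(93 + \frac{79}{-39}\right)^{2} = \left(93 + 79 \left(- \frac{1}{39}\right)\right)^{2} = \left(93 - \frac{79}{39}\right)^{2} = \left(\frac{3548}{39}\right)^{2} = \frac{12588304}{1521}$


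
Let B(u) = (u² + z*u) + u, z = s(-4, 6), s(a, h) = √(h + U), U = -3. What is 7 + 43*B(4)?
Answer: 867 + 172*√3 ≈ 1164.9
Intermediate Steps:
s(a, h) = √(-3 + h) (s(a, h) = √(h - 3) = √(-3 + h))
z = √3 (z = √(-3 + 6) = √3 ≈ 1.7320)
B(u) = u + u² + u*√3 (B(u) = (u² + √3*u) + u = (u² + u*√3) + u = u + u² + u*√3)
7 + 43*B(4) = 7 + 43*(4*(1 + 4 + √3)) = 7 + 43*(4*(5 + √3)) = 7 + 43*(20 + 4*√3) = 7 + (860 + 172*√3) = 867 + 172*√3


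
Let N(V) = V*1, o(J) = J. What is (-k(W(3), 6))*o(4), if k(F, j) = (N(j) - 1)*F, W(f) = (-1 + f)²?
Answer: -80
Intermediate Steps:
N(V) = V
k(F, j) = F*(-1 + j) (k(F, j) = (j - 1)*F = (-1 + j)*F = F*(-1 + j))
(-k(W(3), 6))*o(4) = -(-1 + 3)²*(-1 + 6)*4 = -2²*5*4 = -4*5*4 = -1*20*4 = -20*4 = -80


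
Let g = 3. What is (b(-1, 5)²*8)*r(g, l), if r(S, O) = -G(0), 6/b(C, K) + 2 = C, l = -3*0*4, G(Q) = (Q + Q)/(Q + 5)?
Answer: 0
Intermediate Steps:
G(Q) = 2*Q/(5 + Q) (G(Q) = (2*Q)/(5 + Q) = 2*Q/(5 + Q))
l = 0 (l = 0*4 = 0)
b(C, K) = 6/(-2 + C)
r(S, O) = 0 (r(S, O) = -2*0/(5 + 0) = -2*0/5 = -1*0 = 0)
(b(-1, 5)²*8)*r(g, l) = ((6/(-2 - 1))²*8)*0 = ((6/(-3))²*8)*0 = ((6*(-⅓))²*8)*0 = ((-2)²*8)*0 = (4*8)*0 = 32*0 = 0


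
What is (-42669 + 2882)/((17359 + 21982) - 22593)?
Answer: -39787/16748 ≈ -2.3756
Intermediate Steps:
(-42669 + 2882)/((17359 + 21982) - 22593) = -39787/(39341 - 22593) = -39787/16748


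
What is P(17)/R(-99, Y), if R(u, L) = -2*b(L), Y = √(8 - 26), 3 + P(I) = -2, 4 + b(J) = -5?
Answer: -5/18 ≈ -0.27778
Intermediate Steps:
b(J) = -9 (b(J) = -4 - 5 = -9)
P(I) = -5 (P(I) = -3 - 2 = -5)
Y = 3*I*√2 (Y = √(-18) = 3*I*√2 ≈ 4.2426*I)
R(u, L) = 18 (R(u, L) = -2*(-9) = 18)
P(17)/R(-99, Y) = -5/18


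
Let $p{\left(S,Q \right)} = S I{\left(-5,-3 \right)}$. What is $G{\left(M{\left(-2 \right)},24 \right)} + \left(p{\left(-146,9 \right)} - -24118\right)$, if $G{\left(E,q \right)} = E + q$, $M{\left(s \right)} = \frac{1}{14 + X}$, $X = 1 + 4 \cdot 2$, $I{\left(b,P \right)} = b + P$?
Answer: $\frac{582131}{23} \approx 25310.0$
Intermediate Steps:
$I{\left(b,P \right)} = P + b$
$p{\left(S,Q \right)} = - 8 S$ ($p{\left(S,Q \right)} = S \left(-3 - 5\right) = S \left(-8\right) = - 8 S$)
$X = 9$ ($X = 1 + 8 = 9$)
$M{\left(s \right)} = \frac{1}{23}$ ($M{\left(s \right)} = \frac{1}{14 + 9} = \frac{1}{23}$)
$G{\left(M{\left(-2 \right)},24 \right)} + \left(p{\left(-146,9 \right)} - -24118\right) = \left(\frac{1}{23} + 24\right) - -25286 = \frac{553}{23} + \left(1168 + 24118\right) = \frac{553}{23} + 25286 = \frac{582131}{23}$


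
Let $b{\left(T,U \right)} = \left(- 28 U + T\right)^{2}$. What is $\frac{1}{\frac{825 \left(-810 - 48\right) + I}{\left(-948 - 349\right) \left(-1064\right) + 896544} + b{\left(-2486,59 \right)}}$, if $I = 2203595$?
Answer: $\frac{2276552}{38981501560033} \approx 5.8401 \cdot 10^{-8}$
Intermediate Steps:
$b{\left(T,U \right)} = \left(T - 28 U\right)^{2}$
$\frac{1}{\frac{825 \left(-810 - 48\right) + I}{\left(-948 - 349\right) \left(-1064\right) + 896544} + b{\left(-2486,59 \right)}} = \frac{1}{\frac{825 \left(-810 - 48\right) + 2203595}{\left(-948 - 349\right) \left(-1064\right) + 896544} + \left(-2486 - 1652\right)^{2}} = \frac{1}{\frac{825 \left(-858\right) + 2203595}{\left(-1297\right) \left(-1064\right) + 896544} + \left(-2486 - 1652\right)^{2}} = \frac{1}{\frac{-707850 + 2203595}{1380008 + 896544} + \left(-4138\right)^{2}} = \frac{1}{\frac{1495745}{2276552} + 17123044} = \frac{1}{\frac{38981501560033}{2276552}} = \frac{2276552}{38981501560033}$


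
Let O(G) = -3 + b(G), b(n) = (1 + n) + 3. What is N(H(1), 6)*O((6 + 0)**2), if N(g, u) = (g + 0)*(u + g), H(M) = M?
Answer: 259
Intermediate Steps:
b(n) = 4 + n
N(g, u) = g*(g + u)
O(G) = 1 + G (O(G) = -3 + (4 + G) = 1 + G)
N(H(1), 6)*O((6 + 0)**2) = (1*(1 + 6))*(1 + (6 + 0)**2) = (1*7)*(1 + 6**2) = 7*(1 + 36) = 7*37 = 259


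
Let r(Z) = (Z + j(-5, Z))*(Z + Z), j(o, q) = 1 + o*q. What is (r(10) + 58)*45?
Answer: -32490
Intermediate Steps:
r(Z) = 2*Z*(1 - 4*Z) (r(Z) = (Z + (1 - 5*Z))*(Z + Z) = (1 - 4*Z)*(2*Z) = 2*Z*(1 - 4*Z))
(r(10) + 58)*45 = (2*10*(1 - 4*10) + 58)*45 = (2*10*(1 - 40) + 58)*45 = (2*10*(-39) + 58)*45 = (-780 + 58)*45 = -722*45 = -32490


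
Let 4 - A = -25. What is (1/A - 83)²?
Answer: 5788836/841 ≈ 6883.3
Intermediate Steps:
A = 29 (A = 4 - 1*(-25) = 4 + 25 = 29)
(1/A - 83)² = (1/29 - 83)² = (-2406/29)² = 5788836/841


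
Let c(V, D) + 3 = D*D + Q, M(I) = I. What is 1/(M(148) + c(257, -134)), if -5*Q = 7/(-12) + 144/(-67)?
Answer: 4020/72768217 ≈ 5.5244e-5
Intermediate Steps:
Q = 2197/4020 (Q = -(7/(-12) + 144/(-67))/5 = -(7*(-1/12) + 144*(-1/67))/5 = -(-7/12 - 144/67)/5 = -⅕*(-2197/804) = 2197/4020 ≈ 0.54652)
c(V, D) = -9863/4020 + D² (c(V, D) = -3 + (D*D + 2197/4020) = -3 + (D² + 2197/4020) = -3 + (2197/4020 + D²) = -9863/4020 + D²)
1/(M(148) + c(257, -134)) = 1/(148 + (-9863/4020 + (-134)²)) = 1/(148 + (-9863/4020 + 17956)) = 1/(148 + 72173257/4020) = 1/(72768217/4020) = 4020/72768217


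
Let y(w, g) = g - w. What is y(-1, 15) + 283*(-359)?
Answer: -101581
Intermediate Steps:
y(-1, 15) + 283*(-359) = (15 - 1*(-1)) + 283*(-359) = (15 + 1) - 101597 = 16 - 101597 = -101581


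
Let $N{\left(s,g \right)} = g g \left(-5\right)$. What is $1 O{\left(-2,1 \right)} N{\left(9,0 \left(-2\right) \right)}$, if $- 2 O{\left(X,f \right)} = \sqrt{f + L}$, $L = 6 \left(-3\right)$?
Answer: $0$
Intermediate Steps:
$L = -18$
$N{\left(s,g \right)} = - 5 g^{2}$ ($N{\left(s,g \right)} = g^{2} \left(-5\right) = - 5 g^{2}$)
$O{\left(X,f \right)} = - \frac{\sqrt{-18 + f}}{2}$ ($O{\left(X,f \right)} = - \frac{\sqrt{f - 18}}{2} = - \frac{\sqrt{-18 + f}}{2}$)
$1 O{\left(-2,1 \right)} N{\left(9,0 \left(-2\right) \right)} = 1 \left(- \frac{\sqrt{-18 + 1}}{2}\right) \left(- 5 \left(0 \left(-2\right)\right)^{2}\right) = 1 \left(- \frac{\sqrt{-17}}{2}\right) \left(- 5 \cdot 0^{2}\right) = 1 \left(- \frac{i \sqrt{17}}{2}\right) \left(\left(-5\right) 0\right) = 1 \left(- \frac{i \sqrt{17}}{2}\right) 0 = - \frac{i \sqrt{17}}{2} \cdot 0 = 0$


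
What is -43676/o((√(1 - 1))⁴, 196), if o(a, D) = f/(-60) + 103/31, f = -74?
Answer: -40618680/4237 ≈ -9586.7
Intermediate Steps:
o(a, D) = 4237/930 (o(a, D) = -74/(-60) + 103/31 = -74*(-1/60) + 103*(1/31) = 37/30 + 103/31 = 4237/930)
-43676/o((√(1 - 1))⁴, 196) = -43676/4237/930 = -43676*930/4237 = -40618680/4237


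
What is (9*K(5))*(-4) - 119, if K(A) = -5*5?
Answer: 781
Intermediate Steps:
K(A) = -25
(9*K(5))*(-4) - 119 = (9*(-25))*(-4) - 119 = -225*(-4) - 119 = 900 - 119 = 781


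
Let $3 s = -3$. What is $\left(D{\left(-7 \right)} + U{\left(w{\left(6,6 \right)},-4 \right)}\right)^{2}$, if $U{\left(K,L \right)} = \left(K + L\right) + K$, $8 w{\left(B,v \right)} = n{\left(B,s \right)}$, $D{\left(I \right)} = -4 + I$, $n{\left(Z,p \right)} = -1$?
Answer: $\frac{3721}{16} \approx 232.56$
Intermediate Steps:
$s = -1$ ($s = \frac{1}{3} \left(-3\right) = -1$)
$w{\left(B,v \right)} = - \frac{1}{8}$ ($w{\left(B,v \right)} = \frac{1}{8} \left(-1\right) = - \frac{1}{8}$)
$U{\left(K,L \right)} = L + 2 K$
$\left(D{\left(-7 \right)} + U{\left(w{\left(6,6 \right)},-4 \right)}\right)^{2} = \left(\left(-4 - 7\right) + \left(-4 + 2 \left(- \frac{1}{8}\right)\right)\right)^{2} = \left(-11 - \frac{17}{4}\right)^{2} = \left(- \frac{61}{4}\right)^{2} = \frac{3721}{16}$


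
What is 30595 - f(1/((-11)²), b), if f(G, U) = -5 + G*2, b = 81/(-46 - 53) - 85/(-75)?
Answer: 3702598/121 ≈ 30600.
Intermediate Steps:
b = 52/165 (b = 81/(-99) - 85*(-1/75) = 81*(-1/99) + 17/15 = -9/11 + 17/15 = 52/165 ≈ 0.31515)
f(G, U) = -5 + 2*G
30595 - f(1/((-11)²), b) = 30595 - (-5 + 2/((-11)²)) = 30595 - (-5 + 2/121) = 30595 - 1*(-603/121) = 30595 + 603/121 = 3702598/121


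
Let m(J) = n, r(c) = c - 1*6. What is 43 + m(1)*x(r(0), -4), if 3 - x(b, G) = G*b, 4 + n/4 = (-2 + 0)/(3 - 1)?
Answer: 463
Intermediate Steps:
r(c) = -6 + c (r(c) = c - 6 = -6 + c)
n = -20 (n = -16 + 4*((-2 + 0)/(3 - 1)) = -16 + 4*(-2/2) = -16 + 4*(-2*½) = -16 + 4*(-1) = -16 - 4 = -20)
x(b, G) = 3 - G*b
m(J) = -20
43 + m(1)*x(r(0), -4) = 43 - 20*(3 - 1*(-4)*(-6 + 0)) = 43 - 20*(3 - 1*(-4)*(-6)) = 43 - 20*(3 - 24) = 43 - 20*(-21) = 43 + 420 = 463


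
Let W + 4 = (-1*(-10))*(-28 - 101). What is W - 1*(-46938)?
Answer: 45644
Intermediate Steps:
W = -1294 (W = -4 + (-1*(-10))*(-28 - 101) = -4 + 10*(-129) = -4 - 1290 = -1294)
W - 1*(-46938) = -1294 - 1*(-46938) = -1294 + 46938 = 45644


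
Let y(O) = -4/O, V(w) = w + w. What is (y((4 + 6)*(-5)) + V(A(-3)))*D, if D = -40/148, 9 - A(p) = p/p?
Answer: -804/185 ≈ -4.3459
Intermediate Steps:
A(p) = 8 (A(p) = 9 - p/p = 9 - 1*1 = 9 - 1 = 8)
D = -10/37 (D = -40*1/148 = -10/37 ≈ -0.27027)
V(w) = 2*w
(y((4 + 6)*(-5)) + V(A(-3)))*D = (-4*(-1/(5*(4 + 6))) + 2*8)*(-10/37) = (-4/(10*(-5)) + 16)*(-10/37) = (-4/(-50) + 16)*(-10/37) = (-4*(-1/50) + 16)*(-10/37) = (2/25 + 16)*(-10/37) = (402/25)*(-10/37) = -804/185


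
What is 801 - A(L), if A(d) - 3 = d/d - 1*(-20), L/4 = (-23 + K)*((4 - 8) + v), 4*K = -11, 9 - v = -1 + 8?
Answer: 777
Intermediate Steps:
v = 2 (v = 9 - (-1 + 8) = 9 - 1*7 = 9 - 7 = 2)
K = -11/4 (K = (¼)*(-11) = -11/4 ≈ -2.7500)
L = 206 (L = 4*((-23 - 11/4)*((4 - 8) + 2)) = 4*(-103*(-4 + 2)/4) = 4*(-103/4*(-2)) = 4*(103/2) = 206)
A(d) = 24 (A(d) = 3 + (d/d - 1*(-20)) = 3 + (1 + 20) = 3 + 21 = 24)
801 - A(L) = 801 - 1*24 = 801 - 24 = 777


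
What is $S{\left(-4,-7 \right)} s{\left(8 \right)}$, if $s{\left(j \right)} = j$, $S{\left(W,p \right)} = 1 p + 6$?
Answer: $-8$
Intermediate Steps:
$S{\left(W,p \right)} = 6 + p$ ($S{\left(W,p \right)} = p + 6 = 6 + p$)
$S{\left(-4,-7 \right)} s{\left(8 \right)} = \left(6 - 7\right) 8 = \left(-1\right) 8 = -8$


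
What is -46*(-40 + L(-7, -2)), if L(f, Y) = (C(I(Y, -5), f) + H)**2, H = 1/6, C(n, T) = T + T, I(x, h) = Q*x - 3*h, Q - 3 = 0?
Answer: -125327/18 ≈ -6962.6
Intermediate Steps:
Q = 3 (Q = 3 + 0 = 3)
I(x, h) = -3*h + 3*x (I(x, h) = 3*x - 3*h = -3*h + 3*x)
C(n, T) = 2*T
H = 1/6 ≈ 0.16667
L(f, Y) = (1/6 + 2*f)**2 (L(f, Y) = (2*f + 1/6)**2 = (1/6 + 2*f)**2)
-46*(-40 + L(-7, -2)) = -46*(-40 + (1 + 12*(-7))**2/36) = -46*(-40 + (1 - 84)**2/36) = -46*(-40 + (1/36)*(-83)**2) = -46*(-40 + (1/36)*6889) = -46*(-40 + 6889/36) = -46*5449/36 = -125327/18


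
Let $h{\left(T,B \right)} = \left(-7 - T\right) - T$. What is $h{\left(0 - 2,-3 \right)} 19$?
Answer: $-57$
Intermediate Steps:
$h{\left(T,B \right)} = -7 - 2 T$
$h{\left(0 - 2,-3 \right)} 19 = \left(-7 - 2 \left(0 - 2\right)\right) 19 = \left(-7 - -4\right) 19 = \left(-7 + 4\right) 19 = \left(-3\right) 19 = -57$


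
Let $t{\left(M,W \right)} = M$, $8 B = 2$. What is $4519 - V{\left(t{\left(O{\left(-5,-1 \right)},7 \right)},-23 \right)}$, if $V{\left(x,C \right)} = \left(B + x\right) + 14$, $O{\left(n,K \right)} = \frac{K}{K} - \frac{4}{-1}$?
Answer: $\frac{17999}{4} \approx 4499.8$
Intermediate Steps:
$B = \frac{1}{4}$ ($B = \frac{1}{8} \cdot 2 = \frac{1}{4} \approx 0.25$)
$O{\left(n,K \right)} = 5$ ($O{\left(n,K \right)} = 1 - -4 = 1 + 4 = 5$)
$V{\left(x,C \right)} = \frac{57}{4} + x$ ($V{\left(x,C \right)} = \left(\frac{1}{4} + x\right) + 14 = \frac{57}{4} + x$)
$4519 - V{\left(t{\left(O{\left(-5,-1 \right)},7 \right)},-23 \right)} = 4519 - \left(\frac{57}{4} + 5\right) = 4519 - \frac{77}{4} = \frac{17999}{4}$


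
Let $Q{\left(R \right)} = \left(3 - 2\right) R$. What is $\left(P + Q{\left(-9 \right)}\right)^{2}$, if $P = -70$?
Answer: $6241$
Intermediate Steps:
$Q{\left(R \right)} = R$ ($Q{\left(R \right)} = 1 R = R$)
$\left(P + Q{\left(-9 \right)}\right)^{2} = \left(-70 - 9\right)^{2} = \left(-79\right)^{2} = 6241$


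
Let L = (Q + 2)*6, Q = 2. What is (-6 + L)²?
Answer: 324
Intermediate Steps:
L = 24 (L = (2 + 2)*6 = 4*6 = 24)
(-6 + L)² = (-6 + 24)² = 18² = 324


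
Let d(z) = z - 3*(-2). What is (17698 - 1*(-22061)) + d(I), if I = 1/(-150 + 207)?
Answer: 2266606/57 ≈ 39765.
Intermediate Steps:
I = 1/57 ≈ 0.017544
d(z) = 6 + z (d(z) = z + 6 = 6 + z)
(17698 - 1*(-22061)) + d(I) = (17698 - 1*(-22061)) + (6 + 1/57) = (17698 + 22061) + 343/57 = 39759 + 343/57 = 2266606/57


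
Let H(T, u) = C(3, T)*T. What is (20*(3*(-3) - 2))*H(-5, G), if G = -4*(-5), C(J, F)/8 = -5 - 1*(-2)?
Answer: -26400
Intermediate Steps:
C(J, F) = -24 (C(J, F) = 8*(-5 - 1*(-2)) = 8*(-5 + 2) = 8*(-3) = -24)
G = 20
H(T, u) = -24*T
(20*(3*(-3) - 2))*H(-5, G) = (20*(3*(-3) - 2))*(-24*(-5)) = (20*(-9 - 2))*120 = (20*(-11))*120 = -220*120 = -26400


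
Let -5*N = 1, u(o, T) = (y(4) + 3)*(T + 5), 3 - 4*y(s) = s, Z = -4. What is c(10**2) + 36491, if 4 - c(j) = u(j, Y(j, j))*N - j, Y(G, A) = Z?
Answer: 731911/20 ≈ 36596.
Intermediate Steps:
y(s) = 3/4 - s/4
Y(G, A) = -4
u(o, T) = 55/4 + 11*T/4 (u(o, T) = ((3/4 - 1/4*4) + 3)*(T + 5) = ((3/4 - 1) + 3)*(5 + T) = (-1/4 + 3)*(5 + T) = 11*(5 + T)/4 = 55/4 + 11*T/4)
N = -1/5 (N = -1/5*1 = -1/5 ≈ -0.20000)
c(j) = 91/20 + j (c(j) = 4 - ((55/4 + (11/4)*(-4))*(-1/5) - j) = 4 - ((55/4 - 11)*(-1/5) - j) = 4 - ((11/4)*(-1/5) - j) = 4 - (-11/20 - j) = 4 + (11/20 + j) = 91/20 + j)
c(10**2) + 36491 = (91/20 + 10**2) + 36491 = (91/20 + 100) + 36491 = 2091/20 + 36491 = 731911/20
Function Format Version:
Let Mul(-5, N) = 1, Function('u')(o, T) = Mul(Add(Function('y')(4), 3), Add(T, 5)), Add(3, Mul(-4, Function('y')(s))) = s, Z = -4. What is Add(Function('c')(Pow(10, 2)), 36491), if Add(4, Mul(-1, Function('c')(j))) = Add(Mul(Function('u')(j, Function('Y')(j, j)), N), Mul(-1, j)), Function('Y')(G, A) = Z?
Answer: Rational(731911, 20) ≈ 36596.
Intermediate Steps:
Function('y')(s) = Add(Rational(3, 4), Mul(Rational(-1, 4), s))
Function('Y')(G, A) = -4
Function('u')(o, T) = Add(Rational(55, 4), Mul(Rational(11, 4), T)) (Function('u')(o, T) = Mul(Add(Add(Rational(3, 4), Mul(Rational(-1, 4), 4)), 3), Add(T, 5)) = Mul(Add(Add(Rational(3, 4), -1), 3), Add(5, T)) = Mul(Add(Rational(-1, 4), 3), Add(5, T)) = Mul(Rational(11, 4), Add(5, T)) = Add(Rational(55, 4), Mul(Rational(11, 4), T)))
N = Rational(-1, 5) (N = Mul(Rational(-1, 5), 1) = Rational(-1, 5) ≈ -0.20000)
Function('c')(j) = Add(Rational(91, 20), j) (Function('c')(j) = Add(4, Mul(-1, Add(Mul(Add(Rational(55, 4), Mul(Rational(11, 4), -4)), Rational(-1, 5)), Mul(-1, j)))) = Add(4, Mul(-1, Add(Mul(Add(Rational(55, 4), -11), Rational(-1, 5)), Mul(-1, j)))) = Add(4, Mul(-1, Add(Mul(Rational(11, 4), Rational(-1, 5)), Mul(-1, j)))) = Add(4, Mul(-1, Add(Rational(-11, 20), Mul(-1, j)))) = Add(4, Add(Rational(11, 20), j)) = Add(Rational(91, 20), j))
Add(Function('c')(Pow(10, 2)), 36491) = Add(Add(Rational(91, 20), Pow(10, 2)), 36491) = Add(Add(Rational(91, 20), 100), 36491) = Add(Rational(2091, 20), 36491) = Rational(731911, 20)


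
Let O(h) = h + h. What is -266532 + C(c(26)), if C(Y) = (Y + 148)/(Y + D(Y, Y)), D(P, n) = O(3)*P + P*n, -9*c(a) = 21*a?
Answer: -3904959939/14651 ≈ -2.6653e+5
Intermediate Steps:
O(h) = 2*h
c(a) = -7*a/3
D(P, n) = 6*P + P*n (D(P, n) = (2*3)*P + P*n = 6*P + P*n)
C(Y) = (148 + Y)/(Y + Y*(6 + Y)) (C(Y) = (Y + 148)/(Y + Y*(6 + Y)) = (148 + Y)/(Y + Y*(6 + Y)))
-266532 + C(c(26)) = -266532 + (148 - 7/3*26)/(((-7/3*26))*(7 - 7/3*26)) = -266532 + (148 - 182/3)/((-182/3)*(7 - 182/3)) = -266532 - 3/182*262/3/(-161/3) = -266532 - 3/182*(-3/161)*262/3 = -266532 + 393/14651 = -3904959939/14651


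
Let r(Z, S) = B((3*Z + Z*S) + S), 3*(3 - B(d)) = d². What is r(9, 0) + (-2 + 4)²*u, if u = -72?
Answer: -528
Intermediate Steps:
B(d) = 3 - d²/3
r(Z, S) = 3 - (S + 3*Z + S*Z)²/3 (r(Z, S) = 3 - ((3*Z + Z*S) + S)²/3 = 3 - ((3*Z + S*Z) + S)²/3 = 3 - (S + 3*Z + S*Z)²/3)
r(9, 0) + (-2 + 4)²*u = (3 - (0 + 3*9 + 0*9)²/3) + (-2 + 4)²*(-72) = (3 - (0 + 27 + 0)²/3) + 2²*(-72) = (3 - ⅓*27²) + 4*(-72) = (3 - ⅓*729) - 288 = (3 - 243) - 288 = -240 - 288 = -528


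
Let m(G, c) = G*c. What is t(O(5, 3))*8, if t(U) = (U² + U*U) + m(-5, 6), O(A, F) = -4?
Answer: 16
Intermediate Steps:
t(U) = -30 + 2*U² (t(U) = (U² + U*U) - 5*6 = (U² + U²) - 30 = 2*U² - 30 = -30 + 2*U²)
t(O(5, 3))*8 = (-30 + 2*(-4)²)*8 = (-30 + 2*16)*8 = (-30 + 32)*8 = 2*8 = 16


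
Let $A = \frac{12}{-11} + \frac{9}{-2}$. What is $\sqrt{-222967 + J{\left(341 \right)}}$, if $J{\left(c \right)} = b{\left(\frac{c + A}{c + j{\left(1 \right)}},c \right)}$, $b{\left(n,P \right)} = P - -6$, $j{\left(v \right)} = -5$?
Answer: $2 i \sqrt{55655} \approx 471.83 i$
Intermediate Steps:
$A = - \frac{123}{22}$ ($A = 12 \left(- \frac{1}{11}\right) + 9 \left(- \frac{1}{2}\right) = - \frac{12}{11} - \frac{9}{2} = - \frac{123}{22} \approx -5.5909$)
$b{\left(n,P \right)} = 6 + P$ ($b{\left(n,P \right)} = P + 6 = 6 + P$)
$J{\left(c \right)} = 6 + c$
$\sqrt{-222967 + J{\left(341 \right)}} = \sqrt{-222967 + \left(6 + 341\right)} = \sqrt{-222967 + 347} = \sqrt{-222620} = 2 i \sqrt{55655}$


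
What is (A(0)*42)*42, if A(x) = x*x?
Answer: 0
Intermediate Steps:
A(x) = x**2
(A(0)*42)*42 = (0**2*42)*42 = (0*42)*42 = 0*42 = 0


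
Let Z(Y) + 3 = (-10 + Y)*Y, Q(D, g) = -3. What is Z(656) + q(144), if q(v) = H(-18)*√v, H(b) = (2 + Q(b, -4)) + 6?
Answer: 423833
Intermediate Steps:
H(b) = 5 (H(b) = (2 - 3) + 6 = -1 + 6 = 5)
Z(Y) = -3 + Y*(-10 + Y) (Z(Y) = -3 + (-10 + Y)*Y = -3 + Y*(-10 + Y))
q(v) = 5*√v
Z(656) + q(144) = (-3 + 656² - 10*656) + 5*√144 = (-3 + 430336 - 6560) + 5*12 = 423773 + 60 = 423833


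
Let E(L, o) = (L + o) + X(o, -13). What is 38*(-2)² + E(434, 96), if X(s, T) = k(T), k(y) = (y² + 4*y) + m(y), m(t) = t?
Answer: 786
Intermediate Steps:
k(y) = y² + 5*y (k(y) = (y² + 4*y) + y = y² + 5*y)
X(s, T) = T*(5 + T)
E(L, o) = 104 + L + o (E(L, o) = (L + o) - 13*(5 - 13) = (L + o) - 13*(-8) = (L + o) + 104 = 104 + L + o)
38*(-2)² + E(434, 96) = 38*(-2)² + (104 + 434 + 96) = 38*4 + 634 = 152 + 634 = 786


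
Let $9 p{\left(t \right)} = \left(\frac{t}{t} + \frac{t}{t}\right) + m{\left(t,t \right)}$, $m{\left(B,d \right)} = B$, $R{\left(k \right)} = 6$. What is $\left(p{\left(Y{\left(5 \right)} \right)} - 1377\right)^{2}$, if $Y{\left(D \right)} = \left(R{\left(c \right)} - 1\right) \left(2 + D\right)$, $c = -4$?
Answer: $\frac{152670736}{81} \approx 1.8848 \cdot 10^{6}$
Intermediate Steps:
$Y{\left(D \right)} = 10 + 5 D$ ($Y{\left(D \right)} = \left(6 - 1\right) \left(2 + D\right) = 5 \left(2 + D\right) = 10 + 5 D$)
$p{\left(t \right)} = \frac{2}{9} + \frac{t}{9}$ ($p{\left(t \right)} = \frac{\left(\frac{t}{t} + \frac{t}{t}\right) + t}{9} = \frac{\left(1 + 1\right) + t}{9} = \frac{2 + t}{9} = \frac{2}{9} + \frac{t}{9}$)
$\left(p{\left(Y{\left(5 \right)} \right)} - 1377\right)^{2} = \left(\left(\frac{2}{9} + \frac{10 + 5 \cdot 5}{9}\right) - 1377\right)^{2} = \left(\left(\frac{2}{9} + \frac{10 + 25}{9}\right) - 1377\right)^{2} = \left(\left(\frac{2}{9} + \frac{1}{9} \cdot 35\right) - 1377\right)^{2} = \left(\left(\frac{2}{9} + \frac{35}{9}\right) - 1377\right)^{2} = \left(\frac{37}{9} - 1377\right)^{2} = \left(- \frac{12356}{9}\right)^{2} = \frac{152670736}{81}$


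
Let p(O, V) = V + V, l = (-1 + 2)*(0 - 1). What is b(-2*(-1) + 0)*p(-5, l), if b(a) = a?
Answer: -4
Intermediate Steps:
l = -1 (l = 1*(-1) = -1)
p(O, V) = 2*V
b(-2*(-1) + 0)*p(-5, l) = (-2*(-1) + 0)*(2*(-1)) = (2 + 0)*(-2) = 2*(-2) = -4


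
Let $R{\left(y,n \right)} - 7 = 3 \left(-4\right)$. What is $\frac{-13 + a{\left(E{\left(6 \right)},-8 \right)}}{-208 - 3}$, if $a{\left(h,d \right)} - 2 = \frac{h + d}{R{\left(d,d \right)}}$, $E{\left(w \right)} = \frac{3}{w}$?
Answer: $\frac{19}{422} \approx 0.045024$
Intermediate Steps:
$R{\left(y,n \right)} = -5$ ($R{\left(y,n \right)} = 7 + 3 \left(-4\right) = 7 - 12 = -5$)
$a{\left(h,d \right)} = 2 - \frac{d}{5} - \frac{h}{5}$ ($a{\left(h,d \right)} = 2 + \frac{h + d}{-5} = 2 + \left(d + h\right) \left(- \frac{1}{5}\right) = 2 - \left(\frac{d}{5} + \frac{h}{5}\right) = 2 - \frac{d}{5} - \frac{h}{5}$)
$\frac{-13 + a{\left(E{\left(6 \right)},-8 \right)}}{-208 - 3} = \frac{-13 - \left(- \frac{18}{5} + \frac{1}{5} \cdot 3 \cdot \frac{1}{6}\right)}{-208 - 3} = \frac{-13 + \left(2 + \frac{8}{5} - \frac{3 \cdot \frac{1}{6}}{5}\right)}{-211} = \left(-13 + \left(2 + \frac{8}{5} - \frac{1}{10}\right)\right) \left(- \frac{1}{211}\right) = \left(-13 + \frac{7}{2}\right) \left(- \frac{1}{211}\right) = \left(- \frac{19}{2}\right) \left(- \frac{1}{211}\right) = \frac{19}{422}$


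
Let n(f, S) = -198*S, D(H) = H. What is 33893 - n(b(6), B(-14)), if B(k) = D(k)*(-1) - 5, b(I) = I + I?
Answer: 35675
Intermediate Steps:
b(I) = 2*I
B(k) = -5 - k (B(k) = k*(-1) - 5 = -k - 5 = -5 - k)
33893 - n(b(6), B(-14)) = 33893 - (-198)*(-5 - 1*(-14)) = 33893 - (-198)*(-5 + 14) = 33893 - (-198)*9 = 33893 - 1*(-1782) = 33893 + 1782 = 35675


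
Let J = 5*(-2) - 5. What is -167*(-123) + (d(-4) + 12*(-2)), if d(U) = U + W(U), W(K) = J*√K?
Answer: 20513 - 30*I ≈ 20513.0 - 30.0*I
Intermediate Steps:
J = -15 (J = -10 - 5 = -15)
W(K) = -15*√K
d(U) = U - 15*√U
-167*(-123) + (d(-4) + 12*(-2)) = -167*(-123) + ((-4 - 30*I) + 12*(-2)) = 20541 + ((-4 - 30*I) - 24) = 20541 + (-28 - 30*I) = 20513 - 30*I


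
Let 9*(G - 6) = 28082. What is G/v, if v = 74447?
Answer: 28136/670023 ≈ 0.041993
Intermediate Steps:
G = 28136/9 (G = 6 + (⅑)*28082 = 6 + 28082/9 = 28136/9 ≈ 3126.2)
G/v = (28136/9)/74447 = (28136/9)*(1/74447) = 28136/670023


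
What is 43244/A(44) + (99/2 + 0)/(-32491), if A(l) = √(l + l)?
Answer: -99/64982 + 10811*√22/11 ≈ 4609.8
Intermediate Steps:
A(l) = √2*√l (A(l) = √(2*l) = √2*√l)
43244/A(44) + (99/2 + 0)/(-32491) = 43244/((√2*√44)) + (99/2 + 0)/(-32491) = 43244/((√2*(2*√11))) + ((½)*99 + 0)*(-1/32491) = 43244/((2*√22)) + (99/2 + 0)*(-1/32491) = 43244*(√22/44) + (99/2)*(-1/32491) = 10811*√22/11 - 99/64982 = -99/64982 + 10811*√22/11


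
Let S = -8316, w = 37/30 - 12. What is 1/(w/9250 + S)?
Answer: -277500/2307690323 ≈ -0.00012025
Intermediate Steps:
w = -323/30 (w = (1/30)*37 - 12 = 37/30 - 12 = -323/30 ≈ -10.767)
1/(w/9250 + S) = 1/(-323/30/9250 - 8316) = 1/(-323/30*1/9250 - 8316) = 1/(-323/277500 - 8316) = 1/(-2307690323/277500) = -277500/2307690323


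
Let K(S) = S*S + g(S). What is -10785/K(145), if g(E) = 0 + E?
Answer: -2157/4234 ≈ -0.50945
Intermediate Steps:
g(E) = E
K(S) = S + S**2 (K(S) = S*S + S = S**2 + S = S + S**2)
-10785/K(145) = -10785*1/(145*(1 + 145)) = -10785/(145*146) = -10785/21170 = -10785*1/21170 = -2157/4234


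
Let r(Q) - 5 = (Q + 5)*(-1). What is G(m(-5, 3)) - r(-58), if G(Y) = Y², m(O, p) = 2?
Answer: -54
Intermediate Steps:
r(Q) = -Q (r(Q) = 5 + (Q + 5)*(-1) = 5 + (5 + Q)*(-1) = 5 + (-5 - Q) = -Q)
G(m(-5, 3)) - r(-58) = 2² - (-1)*(-58) = 4 - 1*58 = 4 - 58 = -54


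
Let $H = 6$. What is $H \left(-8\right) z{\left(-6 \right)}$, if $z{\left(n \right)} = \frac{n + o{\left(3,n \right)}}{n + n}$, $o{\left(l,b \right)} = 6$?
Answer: $0$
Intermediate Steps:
$z{\left(n \right)} = \frac{6 + n}{2 n}$ ($z{\left(n \right)} = \frac{n + 6}{n + n} = \frac{6 + n}{2 n}$)
$H \left(-8\right) z{\left(-6 \right)} = 6 \left(-8\right) \frac{6 - 6}{2 \left(-6\right)} = - 48 \cdot \frac{1}{2} \left(- \frac{1}{6}\right) 0 = \left(-48\right) 0 = 0$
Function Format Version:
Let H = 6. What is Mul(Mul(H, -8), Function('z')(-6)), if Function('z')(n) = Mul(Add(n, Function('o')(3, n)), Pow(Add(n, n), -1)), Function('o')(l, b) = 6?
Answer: 0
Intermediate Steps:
Function('z')(n) = Mul(Rational(1, 2), Pow(n, -1), Add(6, n)) (Function('z')(n) = Mul(Add(n, 6), Pow(Add(n, n), -1)) = Mul(Add(6, n), Pow(Mul(2, n), -1)) = Mul(Add(6, n), Mul(Rational(1, 2), Pow(n, -1))) = Mul(Rational(1, 2), Pow(n, -1), Add(6, n)))
Mul(Mul(H, -8), Function('z')(-6)) = Mul(Mul(6, -8), Mul(Rational(1, 2), Pow(-6, -1), Add(6, -6))) = Mul(-48, Mul(Rational(1, 2), Rational(-1, 6), 0)) = Mul(-48, 0) = 0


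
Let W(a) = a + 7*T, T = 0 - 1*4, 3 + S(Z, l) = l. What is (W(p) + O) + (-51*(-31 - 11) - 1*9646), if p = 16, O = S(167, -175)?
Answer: -7694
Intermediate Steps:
S(Z, l) = -3 + l
O = -178 (O = -3 - 175 = -178)
T = -4 (T = 0 - 4 = -4)
W(a) = -28 + a (W(a) = a + 7*(-4) = a - 28 = -28 + a)
(W(p) + O) + (-51*(-31 - 11) - 1*9646) = ((-28 + 16) - 178) + (-51*(-31 - 11) - 1*9646) = (-12 - 178) + (-51*(-42) - 9646) = -190 + (2142 - 9646) = -190 - 7504 = -7694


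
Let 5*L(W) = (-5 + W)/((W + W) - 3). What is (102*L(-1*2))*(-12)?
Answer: -1224/5 ≈ -244.80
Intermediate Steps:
L(W) = (-5 + W)/(5*(-3 + 2*W)) (L(W) = ((-5 + W)/((W + W) - 3))/5 = ((-5 + W)/(2*W - 3))/5 = ((-5 + W)/(-3 + 2*W))/5 = (-5 + W)/(5*(-3 + 2*W)))
(102*L(-1*2))*(-12) = (102*((-5 - 1*2)/(5*(-3 + 2*(-1*2)))))*(-12) = (102*((-5 - 2)/(5*(-3 + 2*(-2)))))*(-12) = (102*((⅕)*(-7)/(-3 - 4)))*(-12) = (102*((⅕)*(-7)/(-7)))*(-12) = (102*((⅕)*(-⅐)*(-7)))*(-12) = (102*(⅕))*(-12) = (102/5)*(-12) = -1224/5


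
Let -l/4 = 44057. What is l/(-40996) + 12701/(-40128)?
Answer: 1637746747/411271872 ≈ 3.9822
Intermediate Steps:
l = -176228 (l = -4*44057 = -176228)
l/(-40996) + 12701/(-40128) = -176228/(-40996) + 12701/(-40128) = -176228*(-1/40996) + 12701*(-1/40128) = 44057/10249 - 12701/40128 = 1637746747/411271872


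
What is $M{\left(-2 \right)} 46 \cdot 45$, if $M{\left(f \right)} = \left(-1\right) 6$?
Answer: $-12420$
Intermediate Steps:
$M{\left(f \right)} = -6$
$M{\left(-2 \right)} 46 \cdot 45 = \left(-6\right) 46 \cdot 45 = \left(-276\right) 45 = -12420$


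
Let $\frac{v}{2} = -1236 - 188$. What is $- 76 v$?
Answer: $216448$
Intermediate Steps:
$v = -2848$ ($v = 2 \left(-1236 - 188\right) = 2 \left(-1424\right) = -2848$)
$- 76 v = \left(-76\right) \left(-2848\right) = 216448$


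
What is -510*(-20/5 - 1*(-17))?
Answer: -6630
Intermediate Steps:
-510*(-20/5 - 1*(-17)) = -510*(-20*1/5 + 17) = -510*(-4 + 17) = -510*13 = -6630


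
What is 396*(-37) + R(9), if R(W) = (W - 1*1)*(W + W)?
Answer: -14508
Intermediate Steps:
R(W) = 2*W*(-1 + W) (R(W) = (W - 1)*(2*W) = (-1 + W)*(2*W) = 2*W*(-1 + W))
396*(-37) + R(9) = 396*(-37) + 2*9*(-1 + 9) = -14652 + 2*9*8 = -14652 + 144 = -14508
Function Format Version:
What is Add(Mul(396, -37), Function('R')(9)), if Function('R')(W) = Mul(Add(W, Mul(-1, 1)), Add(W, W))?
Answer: -14508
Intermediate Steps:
Function('R')(W) = Mul(2, W, Add(-1, W)) (Function('R')(W) = Mul(Add(W, -1), Mul(2, W)) = Mul(Add(-1, W), Mul(2, W)) = Mul(2, W, Add(-1, W)))
Add(Mul(396, -37), Function('R')(9)) = Add(Mul(396, -37), Mul(2, 9, Add(-1, 9))) = Add(-14652, Mul(2, 9, 8)) = Add(-14652, 144) = -14508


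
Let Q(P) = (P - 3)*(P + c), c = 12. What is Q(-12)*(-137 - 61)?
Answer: 0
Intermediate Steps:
Q(P) = (-3 + P)*(12 + P) (Q(P) = (P - 3)*(P + 12) = (-3 + P)*(12 + P))
Q(-12)*(-137 - 61) = (-36 + (-12)² + 9*(-12))*(-137 - 61) = (-36 + 144 - 108)*(-198) = 0*(-198) = 0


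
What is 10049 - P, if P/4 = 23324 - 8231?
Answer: -50323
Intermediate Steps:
P = 60372 (P = 4*(23324 - 8231) = 4*15093 = 60372)
10049 - P = 10049 - 1*60372 = 10049 - 60372 = -50323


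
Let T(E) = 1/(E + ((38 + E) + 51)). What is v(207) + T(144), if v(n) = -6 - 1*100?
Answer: -39961/377 ≈ -106.00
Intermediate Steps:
v(n) = -106 (v(n) = -6 - 100 = -106)
T(E) = 1/(89 + 2*E) (T(E) = 1/(E + (89 + E)) = 1/(89 + 2*E))
v(207) + T(144) = -106 + 1/(89 + 2*144) = -106 + 1/(89 + 288) = -106 + 1/377 = -39961/377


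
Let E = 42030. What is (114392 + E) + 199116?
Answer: 355538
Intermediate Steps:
(114392 + E) + 199116 = (114392 + 42030) + 199116 = 156422 + 199116 = 355538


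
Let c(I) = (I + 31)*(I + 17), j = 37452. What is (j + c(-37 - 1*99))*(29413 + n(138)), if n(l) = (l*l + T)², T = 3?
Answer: 18121651766034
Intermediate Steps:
c(I) = (17 + I)*(31 + I) (c(I) = (31 + I)*(17 + I) = (17 + I)*(31 + I))
n(l) = (3 + l²)² (n(l) = (l*l + 3)² = (l² + 3)² = (3 + l²)²)
(j + c(-37 - 1*99))*(29413 + n(138)) = (37452 + (527 + (-37 - 1*99)² + 48*(-37 - 1*99)))*(29413 + (3 + 138²)²) = (37452 + (527 + (-37 - 99)² + 48*(-37 - 99)))*(29413 + (3 + 19044)²) = (37452 + (527 + (-136)² + 48*(-136)))*(29413 + 19047²) = (37452 + (527 + 18496 - 6528))*(29413 + 362788209) = (37452 + 12495)*362817622 = 49947*362817622 = 18121651766034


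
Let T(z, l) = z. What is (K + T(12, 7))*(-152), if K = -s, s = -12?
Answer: -3648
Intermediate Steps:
K = 12 (K = -1*(-12) = 12)
(K + T(12, 7))*(-152) = (12 + 12)*(-152) = 24*(-152) = -3648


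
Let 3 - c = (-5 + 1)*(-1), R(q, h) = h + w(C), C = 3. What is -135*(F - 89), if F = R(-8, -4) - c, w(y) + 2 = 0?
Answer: 12690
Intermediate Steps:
w(y) = -2 (w(y) = -2 + 0 = -2)
R(q, h) = -2 + h (R(q, h) = h - 2 = -2 + h)
c = -1 (c = 3 - (-5 + 1)*(-1) = 3 - (-4)*(-1) = 3 - 1*4 = 3 - 4 = -1)
F = -5 (F = (-2 - 4) - 1*(-1) = -6 + 1 = -5)
-135*(F - 89) = -135*(-5 - 89) = -135*(-94) = 12690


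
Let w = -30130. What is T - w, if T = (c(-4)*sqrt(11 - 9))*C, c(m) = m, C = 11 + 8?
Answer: 30130 - 76*sqrt(2) ≈ 30023.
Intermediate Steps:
C = 19
T = -76*sqrt(2) (T = -4*sqrt(11 - 9)*19 = -4*sqrt(2)*19 = -76*sqrt(2) ≈ -107.48)
T - w = -76*sqrt(2) - 1*(-30130) = -76*sqrt(2) + 30130 = 30130 - 76*sqrt(2)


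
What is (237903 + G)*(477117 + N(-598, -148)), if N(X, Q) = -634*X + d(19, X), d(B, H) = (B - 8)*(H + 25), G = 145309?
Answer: 325709506552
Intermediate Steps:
d(B, H) = (-8 + B)*(25 + H)
N(X, Q) = 275 - 623*X (N(X, Q) = -634*X + (-200 - 8*X + 25*19 + 19*X) = -634*X + (-200 - 8*X + 475 + 19*X) = -634*X + (275 + 11*X) = 275 - 623*X)
(237903 + G)*(477117 + N(-598, -148)) = (237903 + 145309)*(477117 + (275 - 623*(-598))) = 383212*(477117 + (275 + 372554)) = 383212*(477117 + 372829) = 383212*849946 = 325709506552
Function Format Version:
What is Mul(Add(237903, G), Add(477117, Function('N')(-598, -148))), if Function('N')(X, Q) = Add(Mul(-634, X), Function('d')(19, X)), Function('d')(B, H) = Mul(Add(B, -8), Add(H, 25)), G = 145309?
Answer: 325709506552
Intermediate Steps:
Function('d')(B, H) = Mul(Add(-8, B), Add(25, H))
Function('N')(X, Q) = Add(275, Mul(-623, X)) (Function('N')(X, Q) = Add(Mul(-634, X), Add(-200, Mul(-8, X), Mul(25, 19), Mul(19, X))) = Add(Mul(-634, X), Add(-200, Mul(-8, X), 475, Mul(19, X))) = Add(Mul(-634, X), Add(275, Mul(11, X))) = Add(275, Mul(-623, X)))
Mul(Add(237903, G), Add(477117, Function('N')(-598, -148))) = Mul(Add(237903, 145309), Add(477117, Add(275, Mul(-623, -598)))) = Mul(383212, Add(477117, Add(275, 372554))) = Mul(383212, Add(477117, 372829)) = Mul(383212, 849946) = 325709506552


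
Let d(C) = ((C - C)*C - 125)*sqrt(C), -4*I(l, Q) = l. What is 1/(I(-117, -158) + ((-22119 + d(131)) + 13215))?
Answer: -141996/1227429001 + 2000*sqrt(131)/1227429001 ≈ -9.7036e-5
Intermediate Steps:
I(l, Q) = -l/4
d(C) = -125*sqrt(C) (d(C) = (0*C - 125)*sqrt(C) = (0 - 125)*sqrt(C) = -125*sqrt(C))
1/(I(-117, -158) + ((-22119 + d(131)) + 13215)) = 1/(-1/4*(-117) + ((-22119 - 125*sqrt(131)) + 13215)) = 1/(117/4 + (-8904 - 125*sqrt(131))) = 1/(-35499/4 - 125*sqrt(131))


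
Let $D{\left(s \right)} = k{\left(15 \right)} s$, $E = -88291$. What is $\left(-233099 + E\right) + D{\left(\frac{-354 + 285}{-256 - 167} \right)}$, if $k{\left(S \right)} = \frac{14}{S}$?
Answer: $- \frac{679739528}{2115} \approx -3.2139 \cdot 10^{5}$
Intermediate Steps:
$D{\left(s \right)} = \frac{14 s}{15}$ ($D{\left(s \right)} = \frac{14}{15} s = 14 \cdot \frac{1}{15} s = \frac{14 s}{15}$)
$\left(-233099 + E\right) + D{\left(\frac{-354 + 285}{-256 - 167} \right)} = \left(-233099 - 88291\right) + \frac{14 \frac{-354 + 285}{-256 - 167}}{15} = -321390 + \frac{14 \left(- \frac{69}{-423}\right)}{15} = -321390 + \frac{14 \left(\left(-69\right) \left(- \frac{1}{423}\right)\right)}{15} = -321390 + \frac{14}{15} \cdot \frac{23}{141} = -321390 + \frac{322}{2115} = - \frac{679739528}{2115}$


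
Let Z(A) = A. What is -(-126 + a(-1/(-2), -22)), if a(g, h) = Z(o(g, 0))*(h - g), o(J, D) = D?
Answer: 126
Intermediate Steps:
a(g, h) = 0 (a(g, h) = 0*(h - g) = 0)
-(-126 + a(-1/(-2), -22)) = -(-126 + 0) = -1*(-126) = 126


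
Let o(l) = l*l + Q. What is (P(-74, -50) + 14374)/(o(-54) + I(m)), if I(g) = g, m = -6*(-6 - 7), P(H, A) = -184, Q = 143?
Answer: 14190/3137 ≈ 4.5234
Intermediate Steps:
m = 78 (m = -6*(-13) = 78)
o(l) = 143 + l² (o(l) = l*l + 143 = l² + 143 = 143 + l²)
(P(-74, -50) + 14374)/(o(-54) + I(m)) = (-184 + 14374)/((143 + (-54)²) + 78) = 14190/((143 + 2916) + 78) = 14190/(3059 + 78) = 14190/3137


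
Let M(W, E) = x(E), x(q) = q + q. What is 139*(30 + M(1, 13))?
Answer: 7784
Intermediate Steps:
x(q) = 2*q
M(W, E) = 2*E
139*(30 + M(1, 13)) = 139*(30 + 2*13) = 139*(30 + 26) = 139*56 = 7784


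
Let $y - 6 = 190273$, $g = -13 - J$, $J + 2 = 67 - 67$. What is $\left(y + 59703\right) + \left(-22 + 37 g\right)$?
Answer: $249553$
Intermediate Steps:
$J = -2$ ($J = -2 + \left(67 - 67\right) = -2 + 0 = -2$)
$g = -11$ ($g = -13 - -2 = -13 + 2 = -11$)
$y = 190279$ ($y = 6 + 190273 = 190279$)
$\left(y + 59703\right) + \left(-22 + 37 g\right) = \left(190279 + 59703\right) + \left(-22 + 37 \left(-11\right)\right) = 249982 - 429 = 249553$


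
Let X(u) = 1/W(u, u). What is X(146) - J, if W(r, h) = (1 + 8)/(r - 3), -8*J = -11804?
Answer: -26273/18 ≈ -1459.6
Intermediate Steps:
J = 2951/2 (J = -⅛*(-11804) = 2951/2 ≈ 1475.5)
W(r, h) = 9/(-3 + r)
X(u) = -⅓ + u/9 (X(u) = 1/(9/(-3 + u)) = -⅓ + u/9)
X(146) - J = (-⅓ + (⅑)*146) - 1*2951/2 = (-⅓ + 146/9) - 2951/2 = 143/9 - 2951/2 = -26273/18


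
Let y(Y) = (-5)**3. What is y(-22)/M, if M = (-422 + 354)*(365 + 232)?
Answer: 125/40596 ≈ 0.0030791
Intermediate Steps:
M = -40596 (M = -68*597 = -40596)
y(Y) = -125
y(-22)/M = -125/(-40596) = -125*(-1/40596) = 125/40596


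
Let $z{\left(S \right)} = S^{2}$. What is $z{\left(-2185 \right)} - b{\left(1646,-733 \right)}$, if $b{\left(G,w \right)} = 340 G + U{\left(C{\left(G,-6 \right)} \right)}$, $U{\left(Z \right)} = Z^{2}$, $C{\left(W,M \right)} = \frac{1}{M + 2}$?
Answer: $\frac{67433359}{16} \approx 4.2146 \cdot 10^{6}$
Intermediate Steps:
$C{\left(W,M \right)} = \frac{1}{2 + M}$
$b{\left(G,w \right)} = \frac{1}{16} + 340 G$ ($b{\left(G,w \right)} = 340 G + \left(\frac{1}{2 - 6}\right)^{2} = 340 G + \left(\frac{1}{-4}\right)^{2} = 340 G + \left(- \frac{1}{4}\right)^{2} = 340 G + \frac{1}{16} = \frac{1}{16} + 340 G$)
$z{\left(-2185 \right)} - b{\left(1646,-733 \right)} = \left(-2185\right)^{2} - \left(\frac{1}{16} + 340 \cdot 1646\right) = 4774225 - \left(\frac{1}{16} + 559640\right) = 4774225 - \frac{8954241}{16} = \frac{67433359}{16}$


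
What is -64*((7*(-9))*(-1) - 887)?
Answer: 52736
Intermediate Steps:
-64*((7*(-9))*(-1) - 887) = -64*(-63*(-1) - 887) = -64*(63 - 887) = -64*(-824) = 52736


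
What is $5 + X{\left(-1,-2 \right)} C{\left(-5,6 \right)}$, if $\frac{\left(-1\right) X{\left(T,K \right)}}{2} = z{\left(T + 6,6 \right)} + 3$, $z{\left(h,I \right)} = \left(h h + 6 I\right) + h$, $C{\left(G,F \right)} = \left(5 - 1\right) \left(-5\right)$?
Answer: $2765$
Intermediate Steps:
$C{\left(G,F \right)} = -20$ ($C{\left(G,F \right)} = 4 \left(-5\right) = -20$)
$z{\left(h,I \right)} = h + h^{2} + 6 I$ ($z{\left(h,I \right)} = \left(h^{2} + 6 I\right) + h = h + h^{2} + 6 I$)
$X{\left(T,K \right)} = -90 - 2 T - 2 \left(6 + T\right)^{2}$ ($X{\left(T,K \right)} = - 2 \left(\left(\left(T + 6\right) + \left(T + 6\right)^{2} + 6 \cdot 6\right) + 3\right) = - 2 \left(\left(\left(6 + T\right) + \left(6 + T\right)^{2} + 36\right) + 3\right) = - 2 \left(\left(42 + T + \left(6 + T\right)^{2}\right) + 3\right) = - 2 \left(45 + T + \left(6 + T\right)^{2}\right) = -90 - 2 T - 2 \left(6 + T\right)^{2}$)
$5 + X{\left(-1,-2 \right)} C{\left(-5,6 \right)} = 5 + \left(-90 - -2 - 2 \left(6 - 1\right)^{2}\right) \left(-20\right) = 5 + \left(-90 + 2 - 2 \cdot 5^{2}\right) \left(-20\right) = 5 + \left(-90 + 2 - 50\right) \left(-20\right) = 5 - -2760 = 5 + 2760 = 2765$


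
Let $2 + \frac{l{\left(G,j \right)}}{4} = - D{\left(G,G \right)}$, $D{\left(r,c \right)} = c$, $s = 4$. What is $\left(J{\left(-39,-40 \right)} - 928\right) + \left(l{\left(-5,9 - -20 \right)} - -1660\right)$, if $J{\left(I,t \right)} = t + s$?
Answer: $708$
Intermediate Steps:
$l{\left(G,j \right)} = -8 - 4 G$ ($l{\left(G,j \right)} = -8 + 4 \left(- G\right) = -8 - 4 G$)
$J{\left(I,t \right)} = 4 + t$ ($J{\left(I,t \right)} = t + 4 = 4 + t$)
$\left(J{\left(-39,-40 \right)} - 928\right) + \left(l{\left(-5,9 - -20 \right)} - -1660\right) = \left(\left(4 - 40\right) - 928\right) - -1672 = \left(-36 - 928\right) + \left(\left(-8 + 20\right) + 1660\right) = -964 + \left(12 + 1660\right) = -964 + 1672 = 708$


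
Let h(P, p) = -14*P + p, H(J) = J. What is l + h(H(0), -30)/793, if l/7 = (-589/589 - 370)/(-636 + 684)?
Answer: -2060861/38064 ≈ -54.142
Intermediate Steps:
h(P, p) = p - 14*P
l = -2597/48 (l = 7*((-589/589 - 370)/(-636 + 684)) = 7*((-589*1/589 - 370)/48) = 7*((-1 - 370)*(1/48)) = 7*(-371*1/48) = 7*(-371/48) = -2597/48 ≈ -54.104)
l + h(H(0), -30)/793 = -2597/48 + (-30 - 14*0)/793 = -2597/48 + (-30 + 0)*(1/793) = -2597/48 - 30*1/793 = -2597/48 - 30/793 = -2060861/38064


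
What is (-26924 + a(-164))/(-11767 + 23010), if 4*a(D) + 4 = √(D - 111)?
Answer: -26925/11243 + 5*I*√11/44972 ≈ -2.3948 + 0.00036874*I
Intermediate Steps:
a(D) = -1 + √(-111 + D)/4 (a(D) = -1 + √(D - 111)/4 = -1 + √(-111 + D)/4)
(-26924 + a(-164))/(-11767 + 23010) = (-26924 + (-1 + √(-111 - 164)/4))/(-11767 + 23010) = (-26924 + (-1 + √(-275)/4))/11243 = (-26924 + (-1 + (5*I*√11)/4))*(1/11243) = (-26924 + (-1 + 5*I*√11/4))*(1/11243) = (-26925 + 5*I*√11/4)*(1/11243) = -26925/11243 + 5*I*√11/44972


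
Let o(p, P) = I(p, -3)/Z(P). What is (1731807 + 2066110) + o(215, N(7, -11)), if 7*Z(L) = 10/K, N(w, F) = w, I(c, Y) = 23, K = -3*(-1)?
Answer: 37979653/10 ≈ 3.7980e+6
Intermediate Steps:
K = 3
Z(L) = 10/21 (Z(L) = (10/3)/7 = (10*(1/3))/7 = (1/7)*(10/3) = 10/21)
o(p, P) = 483/10 (o(p, P) = 23/(10/21) = 23*(21/10) = 483/10)
(1731807 + 2066110) + o(215, N(7, -11)) = (1731807 + 2066110) + 483/10 = 3797917 + 483/10 = 37979653/10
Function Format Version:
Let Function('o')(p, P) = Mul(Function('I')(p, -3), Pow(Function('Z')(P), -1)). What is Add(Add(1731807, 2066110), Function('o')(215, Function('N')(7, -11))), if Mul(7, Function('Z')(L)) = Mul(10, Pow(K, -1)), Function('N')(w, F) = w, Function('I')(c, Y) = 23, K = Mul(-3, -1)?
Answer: Rational(37979653, 10) ≈ 3.7980e+6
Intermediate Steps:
K = 3
Function('Z')(L) = Rational(10, 21) (Function('Z')(L) = Mul(Rational(1, 7), Mul(10, Pow(3, -1))) = Mul(Rational(1, 7), Mul(10, Rational(1, 3))) = Mul(Rational(1, 7), Rational(10, 3)) = Rational(10, 21))
Function('o')(p, P) = Rational(483, 10) (Function('o')(p, P) = Mul(23, Pow(Rational(10, 21), -1)) = Mul(23, Rational(21, 10)) = Rational(483, 10))
Add(Add(1731807, 2066110), Function('o')(215, Function('N')(7, -11))) = Add(Add(1731807, 2066110), Rational(483, 10)) = Add(3797917, Rational(483, 10)) = Rational(37979653, 10)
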